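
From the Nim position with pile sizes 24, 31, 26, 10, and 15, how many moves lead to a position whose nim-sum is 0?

3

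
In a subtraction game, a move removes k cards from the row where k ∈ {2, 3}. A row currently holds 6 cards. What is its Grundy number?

0

Grundy values for subtraction set {2, 3}:
g(0) = mex{} = 0
g(1) = mex{} = 0
g(2) = mex{0} = 1
g(3) = mex{0} = 1
g(4) = mex{0,1} = 2
g(5) = mex{1} = 0
g(6) = mex{1,2} = 0
So g(6) = 0.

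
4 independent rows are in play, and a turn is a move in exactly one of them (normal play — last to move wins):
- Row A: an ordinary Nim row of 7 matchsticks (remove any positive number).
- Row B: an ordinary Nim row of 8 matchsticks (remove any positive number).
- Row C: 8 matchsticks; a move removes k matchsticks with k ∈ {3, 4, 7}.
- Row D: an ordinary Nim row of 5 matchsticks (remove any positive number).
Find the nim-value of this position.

Row A is a plain Nim row of size 7, so its Grundy value is 7.
Row B is a plain Nim row of size 8, so its Grundy value is 8.
Grundy values for row C (subtraction set {3, 4, 7}):
k:     0  1  2  3  4  5  6  7  8
g(k):  0  0  0  1  1  1  2  2  2
So g(8) = 2.
Row D is a plain Nim row of size 5, so its Grundy value is 5.
The value of a disjunctive sum is the nim-sum of the parts.
Combined value = 7 XOR 8 XOR 2 XOR 5 = 8.

8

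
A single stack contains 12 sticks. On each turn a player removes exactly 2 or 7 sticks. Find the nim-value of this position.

1

Compute g(0), g(1), … for moves {2, 7}:
g(0) = mex{} = 0
g(1) = mex{} = 0
g(2) = mex{0} = 1
g(3) = mex{0} = 1
g(4) = mex{1} = 0
g(5) = mex{1} = 0
g(6) = mex{0} = 1
g(7) = mex{0} = 1
g(8) = mex{0,1} = 2
g(9) = mex{1} = 0
g(10) = mex{1,2} = 0
g(11) = mex{0} = 1
g(12) = mex{0} = 1
So g(12) = 1.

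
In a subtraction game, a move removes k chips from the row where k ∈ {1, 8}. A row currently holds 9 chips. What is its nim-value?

Build the Grundy sequence with g(k) = mex{g(k−s) : s ∈ {1, 8}, s ≤ k}:
k:     0  1  2  3  4  5  6  7  8  9
g(k):  0  1  0  1  0  1  0  1  2  0
So g(9) = 0.

0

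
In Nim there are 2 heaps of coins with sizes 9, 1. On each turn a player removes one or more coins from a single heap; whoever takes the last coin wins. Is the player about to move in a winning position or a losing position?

Winning position

Compute the nim-sum pairwise:
9 XOR 1 = 8
The nim-sum is 8 ≠ 0, so this is an N-position: the player to move can win.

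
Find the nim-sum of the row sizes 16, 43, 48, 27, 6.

22

Compute the nim-sum pairwise:
16 ^ 43 = 59
59 ^ 48 = 11
11 ^ 27 = 16
16 ^ 6 = 22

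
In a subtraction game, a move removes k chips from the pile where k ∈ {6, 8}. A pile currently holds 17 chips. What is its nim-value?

0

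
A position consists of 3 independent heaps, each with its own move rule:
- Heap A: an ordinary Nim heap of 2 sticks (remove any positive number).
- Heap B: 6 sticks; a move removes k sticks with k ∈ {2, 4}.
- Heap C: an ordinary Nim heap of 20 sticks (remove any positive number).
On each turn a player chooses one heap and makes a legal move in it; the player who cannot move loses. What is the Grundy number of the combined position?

Heap A is a plain Nim heap of size 2, so its Grundy value is 2.
Build the Grundy sequence for heap B with g(k) = mex{g(k−s) : s ∈ {2, 4}, s ≤ k}:
k:     0  1  2  3  4  5  6
g(k):  0  0  1  1  2  2  0
So g(6) = 0.
Heap C is a plain Nim heap of size 20, so its Grundy value is 20.
By the Sprague-Grundy theorem, the Grundy value of a sum of independent games is the XOR of the component values.
Combined value = 2 ⊕ 0 ⊕ 20 = 22.

22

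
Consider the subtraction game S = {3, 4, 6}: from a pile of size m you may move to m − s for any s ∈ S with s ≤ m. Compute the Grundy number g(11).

Grundy values for subtraction set {3, 4, 6}:
k:     0  1  2  3  4  5  6  7  8  9 10 11
g(k):  0  0  0  1  1  1  2  2  2  0  0  0
So g(11) = 0.

0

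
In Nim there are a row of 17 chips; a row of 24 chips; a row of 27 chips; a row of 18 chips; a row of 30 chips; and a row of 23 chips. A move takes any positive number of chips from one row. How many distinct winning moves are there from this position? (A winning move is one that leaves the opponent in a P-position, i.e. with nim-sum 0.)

3

Compute the nim-sum pairwise:
17 ^ 24 = 9
9 ^ 27 = 18
18 ^ 18 = 0
0 ^ 30 = 30
30 ^ 23 = 9
The overall nim-sum is X = 9. A row of size p has a winning move iff p XOR X < p (reduce it to p XOR X).
  17: 17 XOR 9 = 24 ≥ 17 — no move.
  24: 24 XOR 9 = 17 < 24 — winning move (to 17).
  27: 27 XOR 9 = 18 < 27 — winning move (to 18).
  18: 18 XOR 9 = 27 ≥ 18 — no move.
  30: 30 XOR 9 = 23 < 30 — winning move (to 23).
  23: 23 XOR 9 = 30 ≥ 23 — no move.
That gives 3 winning moves.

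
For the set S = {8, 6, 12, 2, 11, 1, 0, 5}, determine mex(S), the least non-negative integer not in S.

3

The values 0, 1, 2 are all present; 3 is the first non-negative integer missing from the set.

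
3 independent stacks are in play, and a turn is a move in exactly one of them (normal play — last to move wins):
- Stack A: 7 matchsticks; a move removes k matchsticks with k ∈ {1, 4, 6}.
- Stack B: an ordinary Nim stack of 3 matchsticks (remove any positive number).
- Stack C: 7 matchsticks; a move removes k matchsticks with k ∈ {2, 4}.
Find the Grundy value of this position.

3

Grundy values for stack A (subtraction set {1, 4, 6}):
g(0) = mex{} = 0
g(1) = mex{0} = 1
g(2) = mex{1} = 0
g(3) = mex{0} = 1
g(4) = mex{0,1} = 2
g(5) = mex{1,2} = 0
g(6) = mex{0} = 1
g(7) = mex{1} = 0
So g(7) = 0.
Stack B is a plain Nim stack of size 3, so its Grundy value is 3.
Grundy values for stack C (subtraction set {2, 4}):
k:     0  1  2  3  4  5  6  7
g(k):  0  0  1  1  2  2  0  0
So g(7) = 0.
By the Sprague-Grundy theorem, the Grundy value of a sum of independent games is the XOR of the component values.
Combined value = 0 ⊕ 3 ⊕ 0 = 3.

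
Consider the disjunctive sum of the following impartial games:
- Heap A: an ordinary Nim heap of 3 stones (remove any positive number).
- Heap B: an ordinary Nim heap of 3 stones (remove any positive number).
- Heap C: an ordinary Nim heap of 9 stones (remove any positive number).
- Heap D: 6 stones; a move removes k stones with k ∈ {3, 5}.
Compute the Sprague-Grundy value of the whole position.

Heap A is a plain Nim heap of size 3, so its Grundy value is 3.
Heap B is a plain Nim heap of size 3, so its Grundy value is 3.
Heap C is a plain Nim heap of size 9, so its Grundy value is 9.
For heap D, compute g(0), g(1), … with moves {3, 5}:
k:     0  1  2  3  4  5  6
g(k):  0  0  0  1  1  1  2
So g(6) = 2.
By the Sprague-Grundy theorem, the Grundy value of a sum of independent games is the XOR of the component values.
Combined value = 3 XOR 3 XOR 9 XOR 2 = 11.

11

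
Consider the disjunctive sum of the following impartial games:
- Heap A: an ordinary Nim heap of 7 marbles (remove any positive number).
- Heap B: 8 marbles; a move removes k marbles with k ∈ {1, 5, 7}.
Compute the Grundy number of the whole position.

Heap A is a plain Nim heap of size 7, so its Grundy value is 7.
Build the Grundy sequence for heap B with g(k) = mex{g(k−s) : s ∈ {1, 5, 7}, s ≤ k}:
k:     0  1  2  3  4  5  6  7  8
g(k):  0  1  0  1  0  1  0  1  0
So g(8) = 0.
By the Sprague-Grundy theorem, the Grundy value of a sum of independent games is the XOR of the component values.
Combined value = 7 XOR 0 = 7.

7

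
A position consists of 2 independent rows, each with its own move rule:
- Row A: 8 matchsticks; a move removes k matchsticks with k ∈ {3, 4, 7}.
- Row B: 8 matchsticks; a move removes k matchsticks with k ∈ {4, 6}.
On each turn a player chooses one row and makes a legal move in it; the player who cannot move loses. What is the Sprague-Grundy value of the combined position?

Build the Grundy sequence for row A with g(k) = mex{g(k−s) : s ∈ {3, 4, 7}, s ≤ k}:
k:     0  1  2  3  4  5  6  7  8
g(k):  0  0  0  1  1  1  2  2  2
So g(8) = 2.
Build the Grundy sequence for row B with g(k) = mex{g(k−s) : s ∈ {4, 6}, s ≤ k}:
k:     0  1  2  3  4  5  6  7  8
g(k):  0  0  0  0  1  1  1  1  2
So g(8) = 2.
By the Sprague-Grundy theorem, the Grundy value of a sum of independent games is the XOR of the component values.
Combined value = 2 XOR 2 = 0.

0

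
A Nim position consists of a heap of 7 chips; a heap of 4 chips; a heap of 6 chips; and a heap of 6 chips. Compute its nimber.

In binary:
  111  (7)
  100  (4)
  110  (6)
  110  (6)
  ---
  011  (3)

3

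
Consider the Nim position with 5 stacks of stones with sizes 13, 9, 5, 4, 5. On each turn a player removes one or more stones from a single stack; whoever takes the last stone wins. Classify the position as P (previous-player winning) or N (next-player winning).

Compute the nim-sum pairwise:
13 ^ 9 = 4
4 ^ 5 = 1
1 ^ 4 = 5
5 ^ 5 = 0
The nim-sum is 0, so this is a P-position: the player to move is in a losing position under optimal play.

P-position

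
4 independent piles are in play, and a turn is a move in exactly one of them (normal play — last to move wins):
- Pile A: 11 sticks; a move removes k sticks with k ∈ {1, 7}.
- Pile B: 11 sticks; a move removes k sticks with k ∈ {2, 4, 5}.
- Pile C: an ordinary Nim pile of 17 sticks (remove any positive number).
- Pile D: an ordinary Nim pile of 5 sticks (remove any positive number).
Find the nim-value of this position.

23

Grundy values for pile A (subtraction set {1, 7}):
g(0) = mex{} = 0
g(1) = mex{0} = 1
g(2) = mex{1} = 0
g(3) = mex{0} = 1
g(4) = mex{1} = 0
g(5) = mex{0} = 1
g(6) = mex{1} = 0
g(7) = mex{0} = 1
g(8) = mex{1} = 0
g(9) = mex{0} = 1
g(10) = mex{1} = 0
g(11) = mex{0} = 1
So g(11) = 1.
Build the Grundy sequence for pile B with g(k) = mex{g(k−s) : s ∈ {2, 4, 5}, s ≤ k}:
k:     0  1  2  3  4  5  6  7  8  9 10 11
g(k):  0  0  1  1  2  2  3  0  0  1  1  2
So g(11) = 2.
Pile C is a plain Nim pile of size 17, so its Grundy value is 17.
Pile D is a plain Nim pile of size 5, so its Grundy value is 5.
The value of a disjunctive sum is the nim-sum of the parts.
Combined value = 1 XOR 2 XOR 17 XOR 5 = 23.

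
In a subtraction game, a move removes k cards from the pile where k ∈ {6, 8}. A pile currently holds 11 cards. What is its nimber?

Grundy values for subtraction set {6, 8}:
g(0) = mex{} = 0
g(1) = mex{} = 0
g(2) = mex{} = 0
g(3) = mex{} = 0
g(4) = mex{} = 0
g(5) = mex{} = 0
g(6) = mex{0} = 1
g(7) = mex{0} = 1
g(8) = mex{0} = 1
g(9) = mex{0} = 1
g(10) = mex{0} = 1
g(11) = mex{0} = 1
So g(11) = 1.

1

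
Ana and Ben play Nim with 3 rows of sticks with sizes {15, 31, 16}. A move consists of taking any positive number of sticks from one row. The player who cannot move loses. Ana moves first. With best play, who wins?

Nim-sum: 15 ⊕ 31 ⊕ 16 = 0.
The nim-sum is 0, so this is a P-position: the player to move is in a losing position under optimal play; Ana is about to move from it and so loses — Ben wins.

Ben wins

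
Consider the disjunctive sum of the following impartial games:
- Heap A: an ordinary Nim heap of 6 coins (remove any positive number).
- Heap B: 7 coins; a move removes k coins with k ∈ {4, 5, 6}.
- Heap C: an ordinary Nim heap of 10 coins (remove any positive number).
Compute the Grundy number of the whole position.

13

Heap A is a plain Nim heap of size 6, so its Grundy value is 6.
For heap B, compute g(0), g(1), … with moves {4, 5, 6}:
k:     0  1  2  3  4  5  6  7
g(k):  0  0  0  0  1  1  1  1
So g(7) = 1.
Heap C is a plain Nim heap of size 10, so its Grundy value is 10.
By the Sprague-Grundy theorem, the Grundy value of a sum of independent games is the XOR of the component values.
Combined value = 6 ⊕ 1 ⊕ 10 = 13.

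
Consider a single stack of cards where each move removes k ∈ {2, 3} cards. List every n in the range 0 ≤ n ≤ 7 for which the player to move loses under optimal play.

0, 1, 5, 6

Compute g(0), g(1), … for moves {2, 3}:
k:     0  1  2  3  4  5  6  7
g(k):  0  0  1  1  2  0  0  1
The P-positions (g = 0) in 0..7 are 0, 1, 5, 6.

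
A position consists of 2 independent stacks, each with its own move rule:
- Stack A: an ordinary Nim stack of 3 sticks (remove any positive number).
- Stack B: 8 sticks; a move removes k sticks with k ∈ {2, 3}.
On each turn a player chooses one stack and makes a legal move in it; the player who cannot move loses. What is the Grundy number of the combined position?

2

Stack A is a plain Nim stack of size 3, so its Grundy value is 3.
For stack B, compute g(0), g(1), … with moves {2, 3}:
g(0) = mex{} = 0
g(1) = mex{} = 0
g(2) = mex{0} = 1
g(3) = mex{0} = 1
g(4) = mex{0,1} = 2
g(5) = mex{1} = 0
g(6) = mex{1,2} = 0
g(7) = mex{0,2} = 1
g(8) = mex{0} = 1
So g(8) = 1.
By the Sprague-Grundy theorem, the Grundy value of a sum of independent games is the XOR of the component values.
Combined value = 3 XOR 1 = 2.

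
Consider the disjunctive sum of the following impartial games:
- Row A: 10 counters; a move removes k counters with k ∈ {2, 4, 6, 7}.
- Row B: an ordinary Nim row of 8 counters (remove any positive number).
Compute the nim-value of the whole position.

8

For row A, compute g(0), g(1), … with moves {2, 4, 6, 7}:
k:     0  1  2  3  4  5  6  7  8  9 10
g(k):  0  0  1  1  2  2  3  3  4  0  0
So g(10) = 0.
Row B is a plain Nim row of size 8, so its Grundy value is 8.
The value of a disjunctive sum is the nim-sum of the parts.
Combined value = 0 XOR 8 = 8.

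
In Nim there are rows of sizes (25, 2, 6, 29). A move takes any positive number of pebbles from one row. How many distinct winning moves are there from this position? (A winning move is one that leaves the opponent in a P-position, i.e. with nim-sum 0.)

0

In binary:
  11001  (25)
  00010  (2)
  00110  (6)
  11101  (29)
  -----
  00000  (0)
The nim-sum is already 0, so every move leaves a nonzero nim-sum — there are no winning moves.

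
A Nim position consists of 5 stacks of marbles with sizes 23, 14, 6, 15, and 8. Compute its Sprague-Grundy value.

Compute the nim-sum pairwise:
23 ^ 14 = 25
25 ^ 6 = 31
31 ^ 15 = 16
16 ^ 8 = 24

24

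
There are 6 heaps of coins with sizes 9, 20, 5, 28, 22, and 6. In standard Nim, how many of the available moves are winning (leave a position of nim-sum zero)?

3

In binary:
  01001  (9)
  10100  (20)
  00101  (5)
  11100  (28)
  10110  (22)
  00110  (6)
  -----
  10100  (20)
The overall nim-sum is X = 20. A heap of size p has a winning move iff p XOR X < p (reduce it to p XOR X).
  9: 9 XOR 20 = 29 ≥ 9 — no move.
  20: 20 XOR 20 = 0 < 20 — winning move (to 0).
  5: 5 XOR 20 = 17 ≥ 5 — no move.
  28: 28 XOR 20 = 8 < 28 — winning move (to 8).
  22: 22 XOR 20 = 2 < 22 — winning move (to 2).
  6: 6 XOR 20 = 18 ≥ 6 — no move.
That gives 3 winning moves.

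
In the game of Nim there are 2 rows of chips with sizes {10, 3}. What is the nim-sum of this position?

9

In binary:
  1010  (10)
  0011  (3)
  ----
  1001  (9)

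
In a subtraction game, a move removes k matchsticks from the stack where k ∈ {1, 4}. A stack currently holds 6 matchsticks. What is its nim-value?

Grundy values for subtraction set {1, 4}:
g(0) = mex{} = 0
g(1) = mex{0} = 1
g(2) = mex{1} = 0
g(3) = mex{0} = 1
g(4) = mex{0,1} = 2
g(5) = mex{1,2} = 0
g(6) = mex{0} = 1
So g(6) = 1.

1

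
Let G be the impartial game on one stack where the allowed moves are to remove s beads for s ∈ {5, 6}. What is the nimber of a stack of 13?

Grundy values for subtraction set {5, 6}:
k:     0  1  2  3  4  5  6  7  8  9 10 11 12 13
g(k):  0  0  0  0  0  1  1  1  1  1  2  0  0  0
So g(13) = 0.

0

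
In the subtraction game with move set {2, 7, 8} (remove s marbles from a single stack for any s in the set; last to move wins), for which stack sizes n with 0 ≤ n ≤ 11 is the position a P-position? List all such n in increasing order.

0, 1, 4, 5, 10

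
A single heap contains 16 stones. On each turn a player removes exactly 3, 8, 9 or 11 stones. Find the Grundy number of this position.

Grundy values for subtraction set {3, 8, 9, 11}:
k:     0  1  2  3  4  5  6  7  8  9 10 11 12 13 14 15 16
g(k):  0  0  0  1  1  1  0  0  2  1  1  3  2  2  2  3  3
So g(16) = 3.

3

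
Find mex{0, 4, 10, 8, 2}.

1

0 is in the set but 1 is not, so the mex is 1.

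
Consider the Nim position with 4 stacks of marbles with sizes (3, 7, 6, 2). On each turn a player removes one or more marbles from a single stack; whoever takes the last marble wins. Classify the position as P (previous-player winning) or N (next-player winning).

P-position

Compute the nim-sum pairwise:
3 ⊕ 7 = 4
4 ⊕ 6 = 2
2 ⊕ 2 = 0
The nim-sum is 0, so this is a P-position: the player to move is in a losing position under optimal play.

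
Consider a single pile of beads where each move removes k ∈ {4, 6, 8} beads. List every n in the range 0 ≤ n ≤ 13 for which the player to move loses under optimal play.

0, 1, 2, 3, 12, 13

Grundy values for subtraction set {4, 6, 8}:
k:     0  1  2  3  4  5  6  7  8  9 10 11 12 13
g(k):  0  0  0  0  1  1  1  1  2  2  2  2  0  0
The P-positions (g = 0) in 0..13 are 0, 1, 2, 3, 12, 13.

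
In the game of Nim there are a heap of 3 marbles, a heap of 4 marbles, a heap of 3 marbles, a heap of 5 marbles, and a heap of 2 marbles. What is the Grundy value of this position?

Nim-sum: 3 XOR 4 XOR 3 XOR 5 XOR 2 = 3.

3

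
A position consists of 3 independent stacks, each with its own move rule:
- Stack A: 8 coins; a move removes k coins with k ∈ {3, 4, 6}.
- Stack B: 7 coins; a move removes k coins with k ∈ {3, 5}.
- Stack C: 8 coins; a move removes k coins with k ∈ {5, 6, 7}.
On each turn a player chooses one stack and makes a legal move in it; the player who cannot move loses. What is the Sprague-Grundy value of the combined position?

Build the Grundy sequence for stack A with g(k) = mex{g(k−s) : s ∈ {3, 4, 6}, s ≤ k}:
g(0) = mex{} = 0
g(1) = mex{} = 0
g(2) = mex{} = 0
g(3) = mex{0} = 1
g(4) = mex{0} = 1
g(5) = mex{0} = 1
g(6) = mex{0,1} = 2
g(7) = mex{0,1} = 2
g(8) = mex{0,1} = 2
So g(8) = 2.
Build the Grundy sequence for stack B with g(k) = mex{g(k−s) : s ∈ {3, 5}, s ≤ k}:
g(0) = mex{} = 0
g(1) = mex{} = 0
g(2) = mex{} = 0
g(3) = mex{0} = 1
g(4) = mex{0} = 1
g(5) = mex{0} = 1
g(6) = mex{0,1} = 2
g(7) = mex{0,1} = 2
So g(7) = 2.
Grundy values for stack C (subtraction set {5, 6, 7}):
k:     0  1  2  3  4  5  6  7  8
g(k):  0  0  0  0  0  1  1  1  1
So g(8) = 1.
The value of a disjunctive sum is the nim-sum of the parts.
Combined value = 2 XOR 2 XOR 1 = 1.

1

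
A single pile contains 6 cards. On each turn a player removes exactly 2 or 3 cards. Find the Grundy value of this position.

0

Compute g(0), g(1), … for moves {2, 3}:
g(0) = mex{} = 0
g(1) = mex{} = 0
g(2) = mex{0} = 1
g(3) = mex{0} = 1
g(4) = mex{0,1} = 2
g(5) = mex{1} = 0
g(6) = mex{1,2} = 0
So g(6) = 0.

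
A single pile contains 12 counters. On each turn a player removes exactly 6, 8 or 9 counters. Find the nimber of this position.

Compute g(0), g(1), … for moves {6, 8, 9}:
g(0) = mex{} = 0
g(1) = mex{} = 0
g(2) = mex{} = 0
g(3) = mex{} = 0
g(4) = mex{} = 0
g(5) = mex{} = 0
g(6) = mex{0} = 1
g(7) = mex{0} = 1
g(8) = mex{0} = 1
g(9) = mex{0} = 1
g(10) = mex{0} = 1
g(11) = mex{0} = 1
g(12) = mex{0,1} = 2
So g(12) = 2.

2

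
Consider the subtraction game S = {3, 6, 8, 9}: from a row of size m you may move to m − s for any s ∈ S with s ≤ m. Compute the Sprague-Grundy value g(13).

Build the Grundy sequence with g(k) = mex{g(k−s) : s ∈ {3, 6, 8, 9}, s ≤ k}:
k:     0  1  2  3  4  5  6  7  8  9 10 11 12 13
g(k):  0  0  0  1  1  1  2  2  2  3  3  3  0  0
So g(13) = 0.

0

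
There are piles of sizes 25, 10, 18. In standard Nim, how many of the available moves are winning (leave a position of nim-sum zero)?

Nim-sum: 25 XOR 10 XOR 18 = 1.
The overall nim-sum is X = 1. A pile of size p has a winning move iff p XOR X < p (reduce it to p XOR X).
  25: 25 XOR 1 = 24 < 25 — winning move (to 24).
  10: 10 XOR 1 = 11 ≥ 10 — no move.
  18: 18 XOR 1 = 19 ≥ 18 — no move.
That gives 1 winning move.

1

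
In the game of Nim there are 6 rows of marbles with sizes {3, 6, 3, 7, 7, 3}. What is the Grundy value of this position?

Compute the nim-sum pairwise:
3 ⊕ 6 = 5
5 ⊕ 3 = 6
6 ⊕ 7 = 1
1 ⊕ 7 = 6
6 ⊕ 3 = 5

5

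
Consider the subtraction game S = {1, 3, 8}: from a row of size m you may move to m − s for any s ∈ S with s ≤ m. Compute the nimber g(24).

Grundy values for subtraction set {1, 3, 8}:
k:     0  1  2  3  4  5  6  7  8  9 10 11 12 13 14 15 16 17 18 19 20 21 22 23 24
g(k):  0  1  0  1  0  1  0  1  2  3  2  0  1  0  1  0  1  0  1  2  3  2  0  1  0
So g(24) = 0.

0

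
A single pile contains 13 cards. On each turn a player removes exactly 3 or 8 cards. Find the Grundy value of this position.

Grundy values for subtraction set {3, 8}:
g(0) = mex{} = 0
g(1) = mex{} = 0
g(2) = mex{} = 0
g(3) = mex{0} = 1
g(4) = mex{0} = 1
g(5) = mex{0} = 1
g(6) = mex{1} = 0
g(7) = mex{1} = 0
g(8) = mex{0,1} = 2
g(9) = mex{0} = 1
g(10) = mex{0} = 1
g(11) = mex{1,2} = 0
g(12) = mex{1} = 0
g(13) = mex{1} = 0
So g(13) = 0.

0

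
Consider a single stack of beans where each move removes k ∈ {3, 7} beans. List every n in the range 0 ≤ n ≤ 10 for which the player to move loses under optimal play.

0, 1, 2, 6, 10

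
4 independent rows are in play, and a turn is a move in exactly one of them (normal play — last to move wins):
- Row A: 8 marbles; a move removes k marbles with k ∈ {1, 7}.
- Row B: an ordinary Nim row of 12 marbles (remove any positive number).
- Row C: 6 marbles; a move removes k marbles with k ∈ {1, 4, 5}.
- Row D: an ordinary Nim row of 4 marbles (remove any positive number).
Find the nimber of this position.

Grundy values for row A (subtraction set {1, 7}):
k:     0  1  2  3  4  5  6  7  8
g(k):  0  1  0  1  0  1  0  1  0
So g(8) = 0.
Row B is a plain Nim row of size 12, so its Grundy value is 12.
Grundy values for row C (subtraction set {1, 4, 5}):
g(0) = mex{} = 0
g(1) = mex{0} = 1
g(2) = mex{1} = 0
g(3) = mex{0} = 1
g(4) = mex{0,1} = 2
g(5) = mex{0,1,2} = 3
g(6) = mex{0,1,3} = 2
So g(6) = 2.
Row D is a plain Nim row of size 4, so its Grundy value is 4.
By the Sprague-Grundy theorem, the Grundy value of a sum of independent games is the XOR of the component values.
Combined value = 0 XOR 12 XOR 2 XOR 4 = 10.

10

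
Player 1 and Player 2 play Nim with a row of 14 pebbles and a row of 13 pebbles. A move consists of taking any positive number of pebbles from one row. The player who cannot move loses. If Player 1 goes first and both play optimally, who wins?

Nim-sum: 14 ^ 13 = 3.
The nim-sum is 3 ≠ 0, so this is an N-position: the player to move can win; Player 1 has a winning move.

Player 1 wins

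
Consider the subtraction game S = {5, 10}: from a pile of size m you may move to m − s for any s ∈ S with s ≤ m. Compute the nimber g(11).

2

Build the Grundy sequence with g(k) = mex{g(k−s) : s ∈ {5, 10}, s ≤ k}:
g(0) = mex{} = 0
g(1) = mex{} = 0
g(2) = mex{} = 0
g(3) = mex{} = 0
g(4) = mex{} = 0
g(5) = mex{0} = 1
g(6) = mex{0} = 1
g(7) = mex{0} = 1
g(8) = mex{0} = 1
g(9) = mex{0} = 1
g(10) = mex{0,1} = 2
g(11) = mex{0,1} = 2
So g(11) = 2.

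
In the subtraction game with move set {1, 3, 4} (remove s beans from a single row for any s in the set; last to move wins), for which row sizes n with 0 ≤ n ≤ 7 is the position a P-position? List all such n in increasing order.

0, 2, 7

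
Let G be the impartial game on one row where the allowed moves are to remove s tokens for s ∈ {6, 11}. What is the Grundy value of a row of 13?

2

Compute g(0), g(1), … for moves {6, 11}:
k:     0  1  2  3  4  5  6  7  8  9 10 11 12 13
g(k):  0  0  0  0  0  0  1  1  1  1  1  1  2  2
So g(13) = 2.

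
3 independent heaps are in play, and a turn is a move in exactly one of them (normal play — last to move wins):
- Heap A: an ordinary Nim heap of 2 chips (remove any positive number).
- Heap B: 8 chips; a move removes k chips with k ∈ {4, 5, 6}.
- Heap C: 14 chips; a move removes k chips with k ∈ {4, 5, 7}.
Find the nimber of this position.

0

Heap A is a plain Nim heap of size 2, so its Grundy value is 2.
For heap B, compute g(0), g(1), … with moves {4, 5, 6}:
k:     0  1  2  3  4  5  6  7  8
g(k):  0  0  0  0  1  1  1  1  2
So g(8) = 2.
For heap C, compute g(0), g(1), … with moves {4, 5, 7}:
k:     0  1  2  3  4  5  6  7  8  9 10 11 12 13 14
g(k):  0  0  0  0  1  1  1  1  2  2  2  0  0  0  0
So g(14) = 0.
By the Sprague-Grundy theorem, the Grundy value of a sum of independent games is the XOR of the component values.
Combined value = 2 XOR 2 XOR 0 = 0.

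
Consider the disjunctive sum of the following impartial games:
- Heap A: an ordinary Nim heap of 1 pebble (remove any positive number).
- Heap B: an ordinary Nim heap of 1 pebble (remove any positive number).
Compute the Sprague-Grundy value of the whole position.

0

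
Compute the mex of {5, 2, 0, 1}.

The values 0, 1, 2 are all present; 3 is the first non-negative integer missing from the set.

3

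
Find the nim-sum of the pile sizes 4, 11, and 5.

In binary:
  0100  (4)
  1011  (11)
  0101  (5)
  ----
  1010  (10)

10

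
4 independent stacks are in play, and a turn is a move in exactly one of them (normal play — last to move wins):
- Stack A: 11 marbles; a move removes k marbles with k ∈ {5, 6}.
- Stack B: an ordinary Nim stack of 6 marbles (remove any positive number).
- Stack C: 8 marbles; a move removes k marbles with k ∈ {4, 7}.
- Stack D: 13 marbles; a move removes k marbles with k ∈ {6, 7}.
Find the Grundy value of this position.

Grundy values for stack A (subtraction set {5, 6}):
k:     0  1  2  3  4  5  6  7  8  9 10 11
g(k):  0  0  0  0  0  1  1  1  1  1  2  0
So g(11) = 0.
Stack B is a plain Nim stack of size 6, so its Grundy value is 6.
Grundy values for stack C (subtraction set {4, 7}):
k:     0  1  2  3  4  5  6  7  8
g(k):  0  0  0  0  1  1  1  1  2
So g(8) = 2.
For stack D, compute g(0), g(1), … with moves {6, 7}:
k:     0  1  2  3  4  5  6  7  8  9 10 11 12 13
g(k):  0  0  0  0  0  0  1  1  1  1  1  1  2  0
So g(13) = 0.
By the Sprague-Grundy theorem, the Grundy value of a sum of independent games is the XOR of the component values.
Combined value = 0 XOR 6 XOR 2 XOR 0 = 4.

4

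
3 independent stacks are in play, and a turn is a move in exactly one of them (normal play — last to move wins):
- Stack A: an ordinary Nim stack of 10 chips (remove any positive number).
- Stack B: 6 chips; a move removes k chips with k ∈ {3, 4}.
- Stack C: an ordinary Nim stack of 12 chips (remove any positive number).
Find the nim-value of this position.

Stack A is a plain Nim stack of size 10, so its Grundy value is 10.
For stack B, compute g(0), g(1), … with moves {3, 4}:
k:     0  1  2  3  4  5  6
g(k):  0  0  0  1  1  1  2
So g(6) = 2.
Stack C is a plain Nim stack of size 12, so its Grundy value is 12.
By the Sprague-Grundy theorem, the Grundy value of a sum of independent games is the XOR of the component values.
Combined value = 10 XOR 2 XOR 12 = 4.

4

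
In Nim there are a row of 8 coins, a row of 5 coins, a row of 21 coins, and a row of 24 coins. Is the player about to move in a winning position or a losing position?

Bitwise XOR of the heap sizes:
  01000  (8)
  00101  (5)
  10101  (21)
  11000  (24)
  -----
  00000  (0)
The nim-sum is 0, so this is a P-position: the player to move is in a losing position under optimal play.

Losing position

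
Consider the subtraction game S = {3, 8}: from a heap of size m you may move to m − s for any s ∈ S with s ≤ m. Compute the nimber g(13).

0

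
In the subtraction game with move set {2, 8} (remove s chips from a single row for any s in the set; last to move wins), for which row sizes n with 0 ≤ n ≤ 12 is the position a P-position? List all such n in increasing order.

0, 1, 4, 5, 10, 11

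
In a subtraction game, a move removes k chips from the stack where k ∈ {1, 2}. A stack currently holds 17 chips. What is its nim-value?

Compute g(0), g(1), … for moves {1, 2}:
k:     0  1  2  3  4  5  6  7  8  9 10 11 12 13 14 15 16 17
g(k):  0  1  2  0  1  2  0  1  2  0  1  2  0  1  2  0  1  2
So g(17) = 2.

2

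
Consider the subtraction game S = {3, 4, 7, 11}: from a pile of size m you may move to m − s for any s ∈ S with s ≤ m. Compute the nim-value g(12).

4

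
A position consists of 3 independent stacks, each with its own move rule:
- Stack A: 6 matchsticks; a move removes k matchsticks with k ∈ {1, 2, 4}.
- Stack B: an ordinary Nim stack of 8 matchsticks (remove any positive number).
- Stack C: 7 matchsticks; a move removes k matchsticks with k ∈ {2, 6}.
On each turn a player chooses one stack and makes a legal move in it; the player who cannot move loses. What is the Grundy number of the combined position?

Grundy values for stack A (subtraction set {1, 2, 4}):
g(0) = mex{} = 0
g(1) = mex{0} = 1
g(2) = mex{0,1} = 2
g(3) = mex{1,2} = 0
g(4) = mex{0,2} = 1
g(5) = mex{0,1} = 2
g(6) = mex{1,2} = 0
So g(6) = 0.
Stack B is a plain Nim stack of size 8, so its Grundy value is 8.
For stack C, compute g(0), g(1), … with moves {2, 6}:
k:     0  1  2  3  4  5  6  7
g(k):  0  0  1  1  0  0  1  1
So g(7) = 1.
By the Sprague-Grundy theorem, the Grundy value of a sum of independent games is the XOR of the component values.
Combined value = 0 XOR 8 XOR 1 = 9.

9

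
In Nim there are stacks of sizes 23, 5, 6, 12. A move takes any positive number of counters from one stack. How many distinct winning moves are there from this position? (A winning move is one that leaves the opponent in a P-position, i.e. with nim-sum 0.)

1

Compute the nim-sum pairwise:
23 ^ 5 = 18
18 ^ 6 = 20
20 ^ 12 = 24
The overall nim-sum is X = 24. A stack of size p has a winning move iff p XOR X < p (reduce it to p XOR X).
  23: 23 XOR 24 = 15 < 23 — winning move (to 15).
  5: 5 XOR 24 = 29 ≥ 5 — no move.
  6: 6 XOR 24 = 30 ≥ 6 — no move.
  12: 12 XOR 24 = 20 ≥ 12 — no move.
That gives 1 winning move.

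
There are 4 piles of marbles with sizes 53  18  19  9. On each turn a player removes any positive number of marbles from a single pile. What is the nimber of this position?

61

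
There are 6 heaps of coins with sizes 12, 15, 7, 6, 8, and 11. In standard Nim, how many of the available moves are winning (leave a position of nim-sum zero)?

Nim-sum: 12 ⊕ 15 ⊕ 7 ⊕ 6 ⊕ 8 ⊕ 11 = 1.
The overall nim-sum is X = 1. A heap of size p has a winning move iff p XOR X < p (reduce it to p XOR X).
  12: 12 XOR 1 = 13 ≥ 12 — no move.
  15: 15 XOR 1 = 14 < 15 — winning move (to 14).
  7: 7 XOR 1 = 6 < 7 — winning move (to 6).
  6: 6 XOR 1 = 7 ≥ 6 — no move.
  8: 8 XOR 1 = 9 ≥ 8 — no move.
  11: 11 XOR 1 = 10 < 11 — winning move (to 10).
That gives 3 winning moves.

3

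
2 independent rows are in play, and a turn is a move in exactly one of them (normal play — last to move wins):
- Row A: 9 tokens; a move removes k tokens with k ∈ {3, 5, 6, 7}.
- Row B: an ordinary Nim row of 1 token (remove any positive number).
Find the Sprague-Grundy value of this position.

2

Build the Grundy sequence for row A with g(k) = mex{g(k−s) : s ∈ {3, 5, 6, 7}, s ≤ k}:
k:     0  1  2  3  4  5  6  7  8  9
g(k):  0  0  0  1  1  1  2  2  2  3
So g(9) = 3.
Row B is a plain Nim row of size 1, so its Grundy value is 1.
By the Sprague-Grundy theorem, the Grundy value of a sum of independent games is the XOR of the component values.
Combined value = 3 XOR 1 = 2.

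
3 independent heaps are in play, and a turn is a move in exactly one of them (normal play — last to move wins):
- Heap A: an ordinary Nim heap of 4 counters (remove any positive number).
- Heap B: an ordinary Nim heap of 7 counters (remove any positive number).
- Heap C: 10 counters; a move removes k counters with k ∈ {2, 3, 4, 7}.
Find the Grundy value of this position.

Heap A is a plain Nim heap of size 4, so its Grundy value is 4.
Heap B is a plain Nim heap of size 7, so its Grundy value is 7.
Build the Grundy sequence for heap C with g(k) = mex{g(k−s) : s ∈ {2, 3, 4, 7}, s ≤ k}:
k:     0  1  2  3  4  5  6  7  8  9 10
g(k):  0  0  1  1  2  2  0  3  1  4  2
So g(10) = 2.
The value of a disjunctive sum is the nim-sum of the parts.
Combined value = 4 ⊕ 7 ⊕ 2 = 1.

1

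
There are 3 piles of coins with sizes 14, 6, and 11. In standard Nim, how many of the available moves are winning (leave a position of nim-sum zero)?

3

Nim-sum: 14 ^ 6 ^ 11 = 3.
The overall nim-sum is X = 3. A pile of size p has a winning move iff p XOR X < p (reduce it to p XOR X).
  14: 14 XOR 3 = 13 < 14 — winning move (to 13).
  6: 6 XOR 3 = 5 < 6 — winning move (to 5).
  11: 11 XOR 3 = 8 < 11 — winning move (to 8).
That gives 3 winning moves.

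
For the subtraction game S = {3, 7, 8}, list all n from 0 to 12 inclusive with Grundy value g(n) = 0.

Build the Grundy sequence with g(k) = mex{g(k−s) : s ∈ {3, 7, 8}, s ≤ k}:
k:     0  1  2  3  4  5  6  7  8  9 10 11 12
g(k):  0  0  0  1  1  1  0  2  2  1  3  0  0
The P-positions (g = 0) in 0..12 are 0, 1, 2, 6, 11, 12.

0, 1, 2, 6, 11, 12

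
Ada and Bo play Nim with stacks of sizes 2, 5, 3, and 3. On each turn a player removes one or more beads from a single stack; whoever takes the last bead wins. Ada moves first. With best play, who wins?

Nim-sum: 2 ^ 5 ^ 3 ^ 3 = 7.
The nim-sum is 7 ≠ 0, so this is an N-position: the player to move can win; Ada has a winning move.

Ada wins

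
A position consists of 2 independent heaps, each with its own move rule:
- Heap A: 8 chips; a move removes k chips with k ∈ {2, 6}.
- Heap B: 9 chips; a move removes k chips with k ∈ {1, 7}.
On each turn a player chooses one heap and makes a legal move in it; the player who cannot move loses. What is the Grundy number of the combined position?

1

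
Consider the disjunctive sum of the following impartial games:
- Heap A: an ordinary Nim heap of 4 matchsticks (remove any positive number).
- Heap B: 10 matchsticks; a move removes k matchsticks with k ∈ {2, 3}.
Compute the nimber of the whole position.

Heap A is a plain Nim heap of size 4, so its Grundy value is 4.
Grundy values for heap B (subtraction set {2, 3}):
g(0) = mex{} = 0
g(1) = mex{} = 0
g(2) = mex{0} = 1
g(3) = mex{0} = 1
g(4) = mex{0,1} = 2
g(5) = mex{1} = 0
g(6) = mex{1,2} = 0
g(7) = mex{0,2} = 1
g(8) = mex{0} = 1
g(9) = mex{0,1} = 2
g(10) = mex{1} = 0
So g(10) = 0.
By the Sprague-Grundy theorem, the Grundy value of a sum of independent games is the XOR of the component values.
Combined value = 4 XOR 0 = 4.

4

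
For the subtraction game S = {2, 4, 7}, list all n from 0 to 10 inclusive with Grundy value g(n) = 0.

0, 1, 6, 9

Compute g(0), g(1), … for moves {2, 4, 7}:
g(0) = mex{} = 0
g(1) = mex{} = 0
g(2) = mex{0} = 1
g(3) = mex{0} = 1
g(4) = mex{0,1} = 2
g(5) = mex{0,1} = 2
g(6) = mex{1,2} = 0
g(7) = mex{0,1,2} = 3
g(8) = mex{0,2} = 1
g(9) = mex{1,2,3} = 0
g(10) = mex{0,1} = 2
The P-positions (g = 0) in 0..10 are 0, 1, 6, 9.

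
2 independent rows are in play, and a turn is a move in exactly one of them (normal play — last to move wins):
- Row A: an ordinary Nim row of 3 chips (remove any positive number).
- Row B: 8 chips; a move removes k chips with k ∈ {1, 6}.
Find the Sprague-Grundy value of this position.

Row A is a plain Nim row of size 3, so its Grundy value is 3.
Grundy values for row B (subtraction set {1, 6}):
g(0) = mex{} = 0
g(1) = mex{0} = 1
g(2) = mex{1} = 0
g(3) = mex{0} = 1
g(4) = mex{1} = 0
g(5) = mex{0} = 1
g(6) = mex{0,1} = 2
g(7) = mex{1,2} = 0
g(8) = mex{0} = 1
So g(8) = 1.
By the Sprague-Grundy theorem, the Grundy value of a sum of independent games is the XOR of the component values.
Combined value = 3 XOR 1 = 2.

2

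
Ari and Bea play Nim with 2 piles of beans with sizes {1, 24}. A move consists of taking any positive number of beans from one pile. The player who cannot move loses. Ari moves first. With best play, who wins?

Nim-sum: 1 ^ 24 = 25.
The nim-sum is 25 ≠ 0, so this is an N-position: the player to move can win; Ari has a winning move.

Ari wins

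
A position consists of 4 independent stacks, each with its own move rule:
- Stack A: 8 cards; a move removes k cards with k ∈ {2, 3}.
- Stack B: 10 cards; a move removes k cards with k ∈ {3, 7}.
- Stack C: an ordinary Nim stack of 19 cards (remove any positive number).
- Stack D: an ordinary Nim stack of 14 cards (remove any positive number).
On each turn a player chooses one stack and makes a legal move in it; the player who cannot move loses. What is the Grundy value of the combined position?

28

Build the Grundy sequence for stack A with g(k) = mex{g(k−s) : s ∈ {2, 3}, s ≤ k}:
g(0) = mex{} = 0
g(1) = mex{} = 0
g(2) = mex{0} = 1
g(3) = mex{0} = 1
g(4) = mex{0,1} = 2
g(5) = mex{1} = 0
g(6) = mex{1,2} = 0
g(7) = mex{0,2} = 1
g(8) = mex{0} = 1
So g(8) = 1.
For stack B, compute g(0), g(1), … with moves {3, 7}:
k:     0  1  2  3  4  5  6  7  8  9 10
g(k):  0  0  0  1  1  1  0  2  2  1  0
So g(10) = 0.
Stack C is a plain Nim stack of size 19, so its Grundy value is 19.
Stack D is a plain Nim stack of size 14, so its Grundy value is 14.
The value of a disjunctive sum is the nim-sum of the parts.
Combined value = 1 ⊕ 0 ⊕ 19 ⊕ 14 = 28.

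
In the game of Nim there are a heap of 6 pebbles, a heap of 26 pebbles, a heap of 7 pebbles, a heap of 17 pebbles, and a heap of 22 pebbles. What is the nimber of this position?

In binary:
  00110  (6)
  11010  (26)
  00111  (7)
  10001  (17)
  10110  (22)
  -----
  11100  (28)

28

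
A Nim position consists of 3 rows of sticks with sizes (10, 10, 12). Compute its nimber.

12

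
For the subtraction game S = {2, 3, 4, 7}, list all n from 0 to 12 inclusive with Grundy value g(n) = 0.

Grundy values for subtraction set {2, 3, 4, 7}:
g(0) = mex{} = 0
g(1) = mex{} = 0
g(2) = mex{0} = 1
g(3) = mex{0} = 1
g(4) = mex{0,1} = 2
g(5) = mex{0,1} = 2
g(6) = mex{1,2} = 0
g(7) = mex{0,1,2} = 3
g(8) = mex{0,2} = 1
g(9) = mex{0,1,2,3} = 4
g(10) = mex{0,1,3} = 2
g(11) = mex{1,2,3,4} = 0
g(12) = mex{1,2,4} = 0
The P-positions (g = 0) in 0..12 are 0, 1, 6, 11, 12.

0, 1, 6, 11, 12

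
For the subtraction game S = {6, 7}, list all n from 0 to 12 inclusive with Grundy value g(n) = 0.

0, 1, 2, 3, 4, 5

Build the Grundy sequence with g(k) = mex{g(k−s) : s ∈ {6, 7}, s ≤ k}:
k:     0  1  2  3  4  5  6  7  8  9 10 11 12
g(k):  0  0  0  0  0  0  1  1  1  1  1  1  2
The P-positions (g = 0) in 0..12 are 0, 1, 2, 3, 4, 5.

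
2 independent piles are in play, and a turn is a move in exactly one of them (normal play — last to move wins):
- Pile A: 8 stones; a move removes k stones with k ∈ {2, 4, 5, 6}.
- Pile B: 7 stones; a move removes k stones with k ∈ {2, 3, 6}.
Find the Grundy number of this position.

1

Grundy values for pile A (subtraction set {2, 4, 5, 6}):
g(0) = mex{} = 0
g(1) = mex{} = 0
g(2) = mex{0} = 1
g(3) = mex{0} = 1
g(4) = mex{0,1} = 2
g(5) = mex{0,1} = 2
g(6) = mex{0,1,2} = 3
g(7) = mex{0,1,2} = 3
g(8) = mex{1,2,3} = 0
So g(8) = 0.
Grundy values for pile B (subtraction set {2, 3, 6}):
g(0) = mex{} = 0
g(1) = mex{} = 0
g(2) = mex{0} = 1
g(3) = mex{0} = 1
g(4) = mex{0,1} = 2
g(5) = mex{1} = 0
g(6) = mex{0,1,2} = 3
g(7) = mex{0,2} = 1
So g(7) = 1.
By the Sprague-Grundy theorem, the Grundy value of a sum of independent games is the XOR of the component values.
Combined value = 0 XOR 1 = 1.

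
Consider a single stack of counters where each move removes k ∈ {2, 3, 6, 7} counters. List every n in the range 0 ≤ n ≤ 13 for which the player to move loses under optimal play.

0, 1, 5, 9, 10

Grundy values for subtraction set {2, 3, 6, 7}:
k:     0  1  2  3  4  5  6  7  8  9 10 11 12 13
g(k):  0  0  1  1  2  0  3  1  2  0  0  1  1  2
The P-positions (g = 0) in 0..13 are 0, 1, 5, 9, 10.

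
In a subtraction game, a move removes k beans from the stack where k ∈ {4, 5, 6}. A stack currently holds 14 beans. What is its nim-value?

Compute g(0), g(1), … for moves {4, 5, 6}:
k:     0  1  2  3  4  5  6  7  8  9 10 11 12 13 14
g(k):  0  0  0  0  1  1  1  1  2  2  0  0  0  0  1
So g(14) = 1.

1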